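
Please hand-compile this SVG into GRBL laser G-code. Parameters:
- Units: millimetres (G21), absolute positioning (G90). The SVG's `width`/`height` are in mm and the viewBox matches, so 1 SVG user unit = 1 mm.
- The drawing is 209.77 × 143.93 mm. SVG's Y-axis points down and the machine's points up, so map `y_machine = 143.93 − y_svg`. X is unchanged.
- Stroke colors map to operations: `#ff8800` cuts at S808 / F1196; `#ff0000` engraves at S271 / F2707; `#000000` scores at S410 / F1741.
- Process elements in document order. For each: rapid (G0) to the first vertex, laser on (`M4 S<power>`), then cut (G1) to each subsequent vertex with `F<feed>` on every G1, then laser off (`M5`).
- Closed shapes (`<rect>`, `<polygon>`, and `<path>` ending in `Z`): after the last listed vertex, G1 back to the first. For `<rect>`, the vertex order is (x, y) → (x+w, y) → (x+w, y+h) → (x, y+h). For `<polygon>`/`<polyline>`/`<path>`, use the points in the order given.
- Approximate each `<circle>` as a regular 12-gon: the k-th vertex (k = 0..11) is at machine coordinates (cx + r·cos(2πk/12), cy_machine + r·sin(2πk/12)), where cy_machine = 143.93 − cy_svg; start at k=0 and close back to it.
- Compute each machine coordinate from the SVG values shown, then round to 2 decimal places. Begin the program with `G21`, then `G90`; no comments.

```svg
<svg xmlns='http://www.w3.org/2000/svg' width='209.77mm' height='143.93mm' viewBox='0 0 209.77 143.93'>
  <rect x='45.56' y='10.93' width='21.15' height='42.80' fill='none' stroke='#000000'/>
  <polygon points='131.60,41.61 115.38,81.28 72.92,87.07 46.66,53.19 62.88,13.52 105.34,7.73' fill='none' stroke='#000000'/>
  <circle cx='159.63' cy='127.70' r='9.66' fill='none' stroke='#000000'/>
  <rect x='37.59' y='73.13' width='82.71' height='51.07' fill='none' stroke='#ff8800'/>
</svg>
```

viewBox `0 0 209.77 143.93` with mm width/height → 1 unit = 1 mm. Flip: y_m = 143.93 − y_svg.

**Shape 1** — `<rect>` rectangle, stroke `#000000` → score (S410, F1741). Machine vertices: (45.56,133.00) → (66.71,133.00) → (66.71,90.20) → (45.56,90.20) → (45.56,133.00). Closed: final G1 returns to the first vertex.

**Shape 2** — `<polygon>` regular polygon, stroke `#000000` → score (S410, F1741). Machine vertices: (131.60,102.32) → (115.38,62.65) → (72.92,56.86) → (46.66,90.74) → (62.88,130.41) → (105.34,136.20) → (131.60,102.32). Closed: final G1 returns to the first vertex.

**Shape 3** — `<circle>` circle, stroke `#000000` → score (S410, F1741). Machine vertices: (169.29,16.23) → (168.00,21.06) → (164.46,24.60) → (159.63,25.89) → (154.80,24.60) → (151.26,21.06) → (149.97,16.23) → (151.26,11.40) → (154.80,7.86) → (159.63,6.57) → (164.46,7.86) → (168.00,11.40) → (169.29,16.23). Closed: final G1 returns to the first vertex.

**Shape 4** — `<rect>` rectangle, stroke `#ff8800` → cut (S808, F1196). Machine vertices: (37.59,70.80) → (120.30,70.80) → (120.30,19.73) → (37.59,19.73) → (37.59,70.80). Closed: final G1 returns to the first vertex.

G21
G90
G0 X45.56 Y133.00
M4 S410
G1 X66.71 Y133.00 F1741
G1 X66.71 Y90.20 F1741
G1 X45.56 Y90.20 F1741
G1 X45.56 Y133.00 F1741
M5
G0 X131.60 Y102.32
M4 S410
G1 X115.38 Y62.65 F1741
G1 X72.92 Y56.86 F1741
G1 X46.66 Y90.74 F1741
G1 X62.88 Y130.41 F1741
G1 X105.34 Y136.20 F1741
G1 X131.60 Y102.32 F1741
M5
G0 X169.29 Y16.23
M4 S410
G1 X168.00 Y21.06 F1741
G1 X164.46 Y24.60 F1741
G1 X159.63 Y25.89 F1741
G1 X154.80 Y24.60 F1741
G1 X151.26 Y21.06 F1741
G1 X149.97 Y16.23 F1741
G1 X151.26 Y11.40 F1741
G1 X154.80 Y7.86 F1741
G1 X159.63 Y6.57 F1741
G1 X164.46 Y7.86 F1741
G1 X168.00 Y11.40 F1741
G1 X169.29 Y16.23 F1741
M5
G0 X37.59 Y70.80
M4 S808
G1 X120.30 Y70.80 F1196
G1 X120.30 Y19.73 F1196
G1 X37.59 Y19.73 F1196
G1 X37.59 Y70.80 F1196
M5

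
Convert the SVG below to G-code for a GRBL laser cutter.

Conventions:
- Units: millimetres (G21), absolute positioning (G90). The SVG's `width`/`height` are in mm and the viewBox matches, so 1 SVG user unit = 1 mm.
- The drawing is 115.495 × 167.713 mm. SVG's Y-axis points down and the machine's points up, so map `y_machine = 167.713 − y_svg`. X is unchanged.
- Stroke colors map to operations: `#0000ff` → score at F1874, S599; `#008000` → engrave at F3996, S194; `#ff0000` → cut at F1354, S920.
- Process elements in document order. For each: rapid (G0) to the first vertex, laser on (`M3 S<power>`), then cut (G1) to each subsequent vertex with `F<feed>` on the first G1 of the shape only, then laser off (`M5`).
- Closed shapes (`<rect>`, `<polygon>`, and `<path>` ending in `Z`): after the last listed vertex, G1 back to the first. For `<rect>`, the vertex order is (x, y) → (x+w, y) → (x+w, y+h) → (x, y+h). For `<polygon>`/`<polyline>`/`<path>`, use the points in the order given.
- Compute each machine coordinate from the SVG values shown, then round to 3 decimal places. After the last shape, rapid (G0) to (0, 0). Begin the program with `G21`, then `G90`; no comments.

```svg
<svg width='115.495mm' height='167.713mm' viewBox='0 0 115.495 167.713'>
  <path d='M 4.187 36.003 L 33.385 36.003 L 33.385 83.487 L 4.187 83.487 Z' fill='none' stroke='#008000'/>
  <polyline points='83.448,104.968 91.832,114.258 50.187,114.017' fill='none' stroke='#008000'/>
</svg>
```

1 u = 1 mm; y_m = 167.713 − y.

[1] `<path>` rectangle, #008000→engrave S194 F3996: (4.187,131.710) → (33.385,131.710) → (33.385,84.226) → (4.187,84.226) → (4.187,131.710) (closed)

[2] `<polyline>` open polyline, #008000→engrave S194 F3996: (83.448,62.745) → (91.832,53.455) → (50.187,53.696)

G21
G90
G0 X4.187 Y131.710
M3 S194
G1 X33.385 Y131.710 F3996
G1 X33.385 Y84.226
G1 X4.187 Y84.226
G1 X4.187 Y131.710
M5
G0 X83.448 Y62.745
M3 S194
G1 X91.832 Y53.455 F3996
G1 X50.187 Y53.696
M5
G0 X0.000 Y0.000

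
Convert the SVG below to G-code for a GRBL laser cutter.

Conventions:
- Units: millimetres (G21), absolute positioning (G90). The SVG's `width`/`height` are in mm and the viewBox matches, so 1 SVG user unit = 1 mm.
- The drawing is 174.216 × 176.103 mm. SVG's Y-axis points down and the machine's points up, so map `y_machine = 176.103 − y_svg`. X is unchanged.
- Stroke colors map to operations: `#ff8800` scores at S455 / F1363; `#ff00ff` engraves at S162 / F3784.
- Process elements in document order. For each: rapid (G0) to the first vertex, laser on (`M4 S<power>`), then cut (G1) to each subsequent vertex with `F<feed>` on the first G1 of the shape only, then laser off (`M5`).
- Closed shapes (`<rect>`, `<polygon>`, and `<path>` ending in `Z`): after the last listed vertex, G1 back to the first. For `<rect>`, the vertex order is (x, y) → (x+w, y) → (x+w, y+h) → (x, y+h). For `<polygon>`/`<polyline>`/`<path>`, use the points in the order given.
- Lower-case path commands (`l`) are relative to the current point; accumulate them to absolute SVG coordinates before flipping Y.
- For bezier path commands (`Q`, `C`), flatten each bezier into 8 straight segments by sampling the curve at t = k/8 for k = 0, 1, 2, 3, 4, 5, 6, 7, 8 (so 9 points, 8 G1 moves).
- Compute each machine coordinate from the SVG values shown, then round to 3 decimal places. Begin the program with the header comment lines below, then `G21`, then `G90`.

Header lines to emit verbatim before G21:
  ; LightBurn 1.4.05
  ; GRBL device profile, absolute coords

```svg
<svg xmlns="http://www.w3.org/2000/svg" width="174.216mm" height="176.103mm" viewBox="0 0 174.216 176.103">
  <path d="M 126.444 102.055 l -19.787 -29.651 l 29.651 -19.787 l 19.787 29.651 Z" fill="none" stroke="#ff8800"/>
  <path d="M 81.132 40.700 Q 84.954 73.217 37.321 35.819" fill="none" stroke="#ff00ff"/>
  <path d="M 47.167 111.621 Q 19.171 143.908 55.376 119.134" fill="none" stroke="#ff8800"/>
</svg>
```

Since the viewBox matches the mm dimensions, user units are millimetres directly. The only transform is the Y-flip y_m = 176.103 − y_svg.

Shape 1 is a regular polygon drawn with `<path>`. Its stroke #ff8800 means score at S455, F1363. After flipping Y the toolpath is (126.444,74.048) → (106.657,103.699) → (136.308,123.486) → (156.095,93.835) → (126.444,74.048), returning to the start.

Shape 2 is a quadratic bezier drawn with `<path>`. Its stroke #ff00ff means engrave at S162, F3784. After flipping Y the toolpath is (81.132,135.403) → (81.284,128.366) → (79.827,123.514) → (76.763,120.847) → (72.090,120.365) → (65.810,122.067) → (57.922,125.955) → (48.425,132.027) → (37.321,140.284).

Shape 3 is a quadratic bezier drawn with `<path>`. Its stroke #ff8800 means score at S455, F1363. After flipping Y the toolpath is (47.167,64.482) → (41.171,57.302) → (37.182,51.905) → (35.198,48.291) → (35.221,46.460) → (37.251,46.413) → (41.286,48.148) → (47.328,51.667) → (55.376,56.969).

; LightBurn 1.4.05
; GRBL device profile, absolute coords
G21
G90
G0 X126.444 Y74.048
M4 S455
G1 X106.657 Y103.699 F1363
G1 X136.308 Y123.486
G1 X156.095 Y93.835
G1 X126.444 Y74.048
M5
G0 X81.132 Y135.403
M4 S162
G1 X81.284 Y128.366 F3784
G1 X79.827 Y123.514
G1 X76.763 Y120.847
G1 X72.090 Y120.365
G1 X65.810 Y122.067
G1 X57.922 Y125.955
G1 X48.425 Y132.027
G1 X37.321 Y140.284
M5
G0 X47.167 Y64.482
M4 S455
G1 X41.171 Y57.302 F1363
G1 X37.182 Y51.905
G1 X35.198 Y48.291
G1 X35.221 Y46.460
G1 X37.251 Y46.413
G1 X41.286 Y48.148
G1 X47.328 Y51.667
G1 X55.376 Y56.969
M5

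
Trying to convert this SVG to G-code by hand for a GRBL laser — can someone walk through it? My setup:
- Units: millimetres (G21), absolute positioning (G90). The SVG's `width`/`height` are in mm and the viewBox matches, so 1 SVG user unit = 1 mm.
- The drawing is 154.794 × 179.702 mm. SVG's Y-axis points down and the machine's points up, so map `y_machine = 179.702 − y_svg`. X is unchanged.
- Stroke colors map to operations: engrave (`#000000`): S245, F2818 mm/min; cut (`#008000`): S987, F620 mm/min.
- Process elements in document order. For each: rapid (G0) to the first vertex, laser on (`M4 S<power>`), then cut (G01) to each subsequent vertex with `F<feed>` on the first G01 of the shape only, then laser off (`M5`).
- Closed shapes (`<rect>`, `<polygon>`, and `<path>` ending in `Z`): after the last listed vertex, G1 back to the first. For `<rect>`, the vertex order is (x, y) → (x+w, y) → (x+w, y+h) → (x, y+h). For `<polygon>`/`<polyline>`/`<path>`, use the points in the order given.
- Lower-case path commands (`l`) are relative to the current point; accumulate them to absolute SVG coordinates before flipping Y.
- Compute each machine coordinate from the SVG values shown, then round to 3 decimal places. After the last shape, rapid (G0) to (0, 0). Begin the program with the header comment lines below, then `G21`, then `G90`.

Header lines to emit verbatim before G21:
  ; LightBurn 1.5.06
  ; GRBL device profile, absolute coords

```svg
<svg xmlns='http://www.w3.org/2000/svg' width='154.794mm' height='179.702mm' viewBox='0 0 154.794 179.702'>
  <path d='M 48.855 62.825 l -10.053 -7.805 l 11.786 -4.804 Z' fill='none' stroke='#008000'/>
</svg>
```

; LightBurn 1.5.06
; GRBL device profile, absolute coords
G21
G90
G0 X48.855 Y116.877
M4 S987
G01 X38.802 Y124.682 F620
G01 X50.588 Y129.486
G01 X48.855 Y116.877
M5
G0 X0.000 Y0.000

viewBox `0 0 154.794 179.702` with mm width/height → 1 unit = 1 mm. Flip: y_m = 179.702 − y_svg.

**Shape 1** — `<path>` regular polygon, stroke `#008000` → cut (S987, F620). Machine vertices: (48.855,116.877) → (38.802,124.682) → (50.588,129.486) → (48.855,116.877). Closed: final G1 returns to the first vertex.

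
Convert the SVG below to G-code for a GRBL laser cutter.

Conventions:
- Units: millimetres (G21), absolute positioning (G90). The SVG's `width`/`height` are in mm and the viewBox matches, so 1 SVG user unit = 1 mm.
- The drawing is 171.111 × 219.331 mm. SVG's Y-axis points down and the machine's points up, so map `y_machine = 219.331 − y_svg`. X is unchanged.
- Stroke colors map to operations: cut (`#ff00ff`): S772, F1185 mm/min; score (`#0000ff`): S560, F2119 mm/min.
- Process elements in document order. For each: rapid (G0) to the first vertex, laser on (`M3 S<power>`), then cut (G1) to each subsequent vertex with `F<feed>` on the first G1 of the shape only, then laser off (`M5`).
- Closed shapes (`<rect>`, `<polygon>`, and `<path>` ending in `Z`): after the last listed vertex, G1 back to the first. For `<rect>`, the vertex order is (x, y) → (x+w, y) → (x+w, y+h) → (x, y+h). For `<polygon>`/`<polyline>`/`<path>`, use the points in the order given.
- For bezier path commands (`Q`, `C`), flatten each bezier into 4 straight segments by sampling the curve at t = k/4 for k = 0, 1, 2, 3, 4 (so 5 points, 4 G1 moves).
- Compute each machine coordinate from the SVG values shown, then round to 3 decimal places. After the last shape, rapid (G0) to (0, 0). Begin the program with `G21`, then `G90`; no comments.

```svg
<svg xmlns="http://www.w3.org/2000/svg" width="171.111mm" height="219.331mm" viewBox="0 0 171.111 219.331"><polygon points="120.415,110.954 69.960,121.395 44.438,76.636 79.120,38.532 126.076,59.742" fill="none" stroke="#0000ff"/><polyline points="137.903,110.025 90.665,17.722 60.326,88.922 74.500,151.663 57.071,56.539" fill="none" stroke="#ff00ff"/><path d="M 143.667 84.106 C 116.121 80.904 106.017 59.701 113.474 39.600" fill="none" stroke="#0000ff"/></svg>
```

1 u = 1 mm; y_m = 219.331 − y.

[1] `<polygon>` regular polygon, #0000ff→score S560 F2119: (120.415,108.377) → (69.960,97.936) → (44.438,142.695) → (79.120,180.799) → (126.076,159.589) → (120.415,108.377) (closed)

[2] `<polyline>` open polyline, #ff00ff→cut S772 F1185: (137.903,109.306) → (90.665,201.609) → (60.326,130.409) → (74.500,67.668) → (57.071,162.792)

[3] `<path>` cubic bezier, #0000ff→score S560 F2119: (143.667,135.225) → (126.280,140.703) → (115.444,151.141) → (111.172,164.747) → (113.474,179.731)

G21
G90
G0 X120.415 Y108.377
M3 S560
G1 X69.960 Y97.936 F2119
G1 X44.438 Y142.695
G1 X79.120 Y180.799
G1 X126.076 Y159.589
G1 X120.415 Y108.377
M5
G0 X137.903 Y109.306
M3 S772
G1 X90.665 Y201.609 F1185
G1 X60.326 Y130.409
G1 X74.500 Y67.668
G1 X57.071 Y162.792
M5
G0 X143.667 Y135.225
M3 S560
G1 X126.280 Y140.703 F2119
G1 X115.444 Y151.141
G1 X111.172 Y164.747
G1 X113.474 Y179.731
M5
G0 X0.000 Y0.000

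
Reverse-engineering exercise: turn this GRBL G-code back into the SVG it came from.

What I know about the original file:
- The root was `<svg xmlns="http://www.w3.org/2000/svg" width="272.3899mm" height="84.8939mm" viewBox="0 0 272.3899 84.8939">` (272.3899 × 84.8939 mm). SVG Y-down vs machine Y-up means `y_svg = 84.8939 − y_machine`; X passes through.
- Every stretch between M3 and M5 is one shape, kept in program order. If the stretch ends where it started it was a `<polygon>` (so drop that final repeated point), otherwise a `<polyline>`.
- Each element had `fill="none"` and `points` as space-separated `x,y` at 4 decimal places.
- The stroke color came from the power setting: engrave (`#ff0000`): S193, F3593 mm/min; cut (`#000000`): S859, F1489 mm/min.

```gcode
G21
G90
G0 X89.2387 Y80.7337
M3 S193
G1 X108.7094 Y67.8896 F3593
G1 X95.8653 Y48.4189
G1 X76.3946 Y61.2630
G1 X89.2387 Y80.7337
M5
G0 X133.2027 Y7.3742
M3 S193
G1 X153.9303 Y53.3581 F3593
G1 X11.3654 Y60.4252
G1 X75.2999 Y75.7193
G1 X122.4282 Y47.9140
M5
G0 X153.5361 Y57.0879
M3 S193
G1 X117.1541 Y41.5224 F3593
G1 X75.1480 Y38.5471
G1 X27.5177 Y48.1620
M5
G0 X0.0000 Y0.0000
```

Each laser-on run becomes one SVG element. Flip Y back into SVG space with y_svg = 84.8939 − y_machine. Every run uses S193, so all elements get stroke `#ff0000` (engrave).

Run 1: The run returns to its start, so emit a `<polygon>` with points (Y-flipped): 89.2387,4.1602 108.7094,17.0043 95.8653,36.4750 76.3946,23.6309.

Run 2: The run is open, so emit a `<polyline>` with points (Y-flipped): 133.2027,77.5197 153.9303,31.5358 11.3654,24.4687 75.2999,9.1746 122.4282,36.9799.

Run 3: The run is open, so emit a `<polyline>` with points (Y-flipped): 153.5361,27.8060 117.1541,43.3715 75.1480,46.3468 27.5177,36.7319.

<svg xmlns="http://www.w3.org/2000/svg" width="272.3899mm" height="84.8939mm" viewBox="0 0 272.3899 84.8939">
  <polygon points="89.2387,4.1602 108.7094,17.0043 95.8653,36.4750 76.3946,23.6309" fill="none" stroke="#ff0000"/>
  <polyline points="133.2027,77.5197 153.9303,31.5358 11.3654,24.4687 75.2999,9.1746 122.4282,36.9799" fill="none" stroke="#ff0000"/>
  <polyline points="153.5361,27.8060 117.1541,43.3715 75.1480,46.3468 27.5177,36.7319" fill="none" stroke="#ff0000"/>
</svg>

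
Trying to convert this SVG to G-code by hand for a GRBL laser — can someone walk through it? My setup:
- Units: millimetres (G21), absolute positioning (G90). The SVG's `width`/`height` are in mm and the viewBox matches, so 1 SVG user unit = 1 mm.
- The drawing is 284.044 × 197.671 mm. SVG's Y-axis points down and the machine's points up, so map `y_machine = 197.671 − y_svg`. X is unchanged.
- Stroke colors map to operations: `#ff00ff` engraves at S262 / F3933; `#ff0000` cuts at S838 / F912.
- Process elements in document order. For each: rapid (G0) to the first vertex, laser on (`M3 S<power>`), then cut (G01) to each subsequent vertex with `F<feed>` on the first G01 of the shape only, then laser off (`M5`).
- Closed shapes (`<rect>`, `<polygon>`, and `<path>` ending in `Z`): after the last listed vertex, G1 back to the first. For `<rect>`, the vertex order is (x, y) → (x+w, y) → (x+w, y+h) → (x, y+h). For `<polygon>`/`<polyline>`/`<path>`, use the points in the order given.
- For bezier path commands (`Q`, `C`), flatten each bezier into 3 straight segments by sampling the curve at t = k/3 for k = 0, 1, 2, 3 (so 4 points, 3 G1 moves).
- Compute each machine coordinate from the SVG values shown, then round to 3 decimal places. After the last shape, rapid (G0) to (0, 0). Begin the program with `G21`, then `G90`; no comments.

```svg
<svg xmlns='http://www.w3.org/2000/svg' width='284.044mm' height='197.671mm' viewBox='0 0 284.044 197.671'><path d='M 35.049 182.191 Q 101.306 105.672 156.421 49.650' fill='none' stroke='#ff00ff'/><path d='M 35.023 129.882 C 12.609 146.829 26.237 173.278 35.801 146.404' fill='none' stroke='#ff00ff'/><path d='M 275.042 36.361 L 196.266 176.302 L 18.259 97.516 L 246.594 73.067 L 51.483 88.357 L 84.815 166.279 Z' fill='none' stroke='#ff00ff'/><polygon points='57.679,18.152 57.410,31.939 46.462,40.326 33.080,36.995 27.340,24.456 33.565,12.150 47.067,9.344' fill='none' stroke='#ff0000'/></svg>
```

viewBox `0 0 284.044 197.671` with mm width/height → 1 unit = 1 mm. Flip: y_m = 197.671 − y_svg.

**Shape 1** — `<path>` quadratic bezier, stroke `#ff00ff` → engrave (S262, F3933). Control points (SVG): P0=(35.049,182.191), P1=(101.306,105.672), P2=(156.421,49.650); sampled at t=k/3. Machine vertices: (35.049,15.480) → (77.982,64.215) → (118.440,108.396) → (156.421,148.021). Open path.

**Shape 2** — `<path>` cubic bezier, stroke `#ff00ff` → engrave (S262, F3933). Control points (SVG): P0=(35.023,129.882), P1=(12.609,146.829), P2=(26.237,173.278), P3=(35.801,146.404); sampled at t=k/3. Machine vertices: (35.023,67.789) → (23.138,50.002) → (26.368,39.840) → (35.801,51.267). Open path.

**Shape 3** — `<path>` closed polygon, stroke `#ff00ff` → engrave (S262, F3933). Machine vertices: (275.042,161.310) → (196.266,21.369) → (18.259,100.155) → (246.594,124.604) → (51.483,109.314) → (84.815,31.392) → (275.042,161.310). Closed: final G1 returns to the first vertex.

**Shape 4** — `<polygon>` regular polygon, stroke `#ff0000` → cut (S838, F912). Machine vertices: (57.679,179.519) → (57.410,165.732) → (46.462,157.345) → (33.080,160.676) → (27.340,173.215) → (33.565,185.521) → (47.067,188.327) → (57.679,179.519). Closed: final G1 returns to the first vertex.

G21
G90
G0 X35.049 Y15.480
M3 S262
G01 X77.982 Y64.215 F3933
G01 X118.440 Y108.396
G01 X156.421 Y148.021
M5
G0 X35.023 Y67.789
M3 S262
G01 X23.138 Y50.002 F3933
G01 X26.368 Y39.840
G01 X35.801 Y51.267
M5
G0 X275.042 Y161.310
M3 S262
G01 X196.266 Y21.369 F3933
G01 X18.259 Y100.155
G01 X246.594 Y124.604
G01 X51.483 Y109.314
G01 X84.815 Y31.392
G01 X275.042 Y161.310
M5
G0 X57.679 Y179.519
M3 S838
G01 X57.410 Y165.732 F912
G01 X46.462 Y157.345
G01 X33.080 Y160.676
G01 X27.340 Y173.215
G01 X33.565 Y185.521
G01 X47.067 Y188.327
G01 X57.679 Y179.519
M5
G0 X0.000 Y0.000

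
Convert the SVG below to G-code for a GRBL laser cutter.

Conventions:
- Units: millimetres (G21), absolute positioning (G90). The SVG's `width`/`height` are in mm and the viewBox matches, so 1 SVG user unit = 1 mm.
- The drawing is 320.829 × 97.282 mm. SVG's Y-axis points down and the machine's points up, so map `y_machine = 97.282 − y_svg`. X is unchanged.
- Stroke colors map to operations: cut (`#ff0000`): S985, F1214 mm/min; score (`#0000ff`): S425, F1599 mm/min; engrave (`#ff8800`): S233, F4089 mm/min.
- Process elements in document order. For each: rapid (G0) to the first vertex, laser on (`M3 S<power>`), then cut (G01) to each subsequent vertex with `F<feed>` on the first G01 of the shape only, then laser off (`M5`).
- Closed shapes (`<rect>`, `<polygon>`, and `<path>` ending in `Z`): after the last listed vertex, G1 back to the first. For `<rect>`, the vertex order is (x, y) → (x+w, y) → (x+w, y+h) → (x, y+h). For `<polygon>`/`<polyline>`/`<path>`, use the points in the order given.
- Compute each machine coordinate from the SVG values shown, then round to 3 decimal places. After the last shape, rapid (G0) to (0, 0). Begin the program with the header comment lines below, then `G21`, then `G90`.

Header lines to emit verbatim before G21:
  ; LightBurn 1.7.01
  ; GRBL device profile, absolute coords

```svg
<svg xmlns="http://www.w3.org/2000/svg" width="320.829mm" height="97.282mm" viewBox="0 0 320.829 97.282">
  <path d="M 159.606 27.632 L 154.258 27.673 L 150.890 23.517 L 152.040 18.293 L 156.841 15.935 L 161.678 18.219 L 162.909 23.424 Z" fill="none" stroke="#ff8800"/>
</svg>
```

; LightBurn 1.7.01
; GRBL device profile, absolute coords
G21
G90
G0 X159.606 Y69.650
M3 S233
G01 X154.258 Y69.609 F4089
G01 X150.890 Y73.765
G01 X152.040 Y78.989
G01 X156.841 Y81.347
G01 X161.678 Y79.063
G01 X162.909 Y73.858
G01 X159.606 Y69.650
M5
G0 X0.000 Y0.000

Since the viewBox matches the mm dimensions, user units are millimetres directly. The only transform is the Y-flip y_m = 97.282 − y_svg.

Shape 1 is a regular polygon drawn with `<path>`. Its stroke #ff8800 means engrave at S233, F4089. After flipping Y the toolpath is (159.606,69.650) → (154.258,69.609) → (150.890,73.765) → (152.040,78.989) → (156.841,81.347) → (161.678,79.063) → (162.909,73.858) → (159.606,69.650), returning to the start.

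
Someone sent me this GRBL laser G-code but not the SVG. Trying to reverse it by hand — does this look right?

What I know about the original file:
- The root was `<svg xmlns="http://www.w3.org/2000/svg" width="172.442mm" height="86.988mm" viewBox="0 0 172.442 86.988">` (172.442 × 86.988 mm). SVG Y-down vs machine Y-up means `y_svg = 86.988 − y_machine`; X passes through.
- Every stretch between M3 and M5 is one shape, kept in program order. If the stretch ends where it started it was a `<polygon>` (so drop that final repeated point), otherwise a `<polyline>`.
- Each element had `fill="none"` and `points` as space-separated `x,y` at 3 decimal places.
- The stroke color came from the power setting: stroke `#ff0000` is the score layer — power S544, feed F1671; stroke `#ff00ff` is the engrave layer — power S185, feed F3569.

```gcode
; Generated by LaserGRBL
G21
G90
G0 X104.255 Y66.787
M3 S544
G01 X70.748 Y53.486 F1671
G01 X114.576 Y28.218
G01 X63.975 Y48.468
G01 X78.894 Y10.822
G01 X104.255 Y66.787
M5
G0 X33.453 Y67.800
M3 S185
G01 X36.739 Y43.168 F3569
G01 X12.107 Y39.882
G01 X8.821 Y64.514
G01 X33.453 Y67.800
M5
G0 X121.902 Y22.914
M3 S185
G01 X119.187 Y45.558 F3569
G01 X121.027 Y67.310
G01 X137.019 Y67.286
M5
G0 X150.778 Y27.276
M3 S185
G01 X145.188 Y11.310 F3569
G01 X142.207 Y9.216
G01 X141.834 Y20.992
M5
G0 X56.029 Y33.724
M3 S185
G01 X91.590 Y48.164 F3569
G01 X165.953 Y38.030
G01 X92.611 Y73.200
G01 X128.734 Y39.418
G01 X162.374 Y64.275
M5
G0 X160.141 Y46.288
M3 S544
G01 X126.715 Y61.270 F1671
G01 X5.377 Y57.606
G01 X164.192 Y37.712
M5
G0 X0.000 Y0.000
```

<svg xmlns="http://www.w3.org/2000/svg" width="172.442mm" height="86.988mm" viewBox="0 0 172.442 86.988">
  <polygon points="104.255,20.201 70.748,33.502 114.576,58.770 63.975,38.520 78.894,76.166" fill="none" stroke="#ff0000"/>
  <polygon points="33.453,19.188 36.739,43.820 12.107,47.106 8.821,22.474" fill="none" stroke="#ff00ff"/>
  <polyline points="121.902,64.074 119.187,41.430 121.027,19.678 137.019,19.702" fill="none" stroke="#ff00ff"/>
  <polyline points="150.778,59.712 145.188,75.678 142.207,77.772 141.834,65.996" fill="none" stroke="#ff00ff"/>
  <polyline points="56.029,53.264 91.590,38.824 165.953,48.958 92.611,13.788 128.734,47.570 162.374,22.713" fill="none" stroke="#ff00ff"/>
  <polyline points="160.141,40.700 126.715,25.718 5.377,29.382 164.192,49.276" fill="none" stroke="#ff0000"/>
</svg>

Machine Y-up, SVG Y-down with viewBox height 86.988, so y_svg = 86.988 − y_machine; X carries over.

Run 1: S544 ⇒ score layer `#ff0000`. The run returns to its start, so emit a `<polygon>` with points (Y-flipped): 104.255,20.201 70.748,33.502 114.576,58.770 63.975,38.520 78.894,76.166.

Run 2: S185 ⇒ engrave layer `#ff00ff`. The run returns to its start, so emit a `<polygon>` with points (Y-flipped): 33.453,19.188 36.739,43.820 12.107,47.106 8.821,22.474.

Run 3: the run's S185 means `#ff00ff` (engrave). The run is open, so emit a `<polyline>` with points (Y-flipped): 121.902,64.074 119.187,41.430 121.027,19.678 137.019,19.702.

Run 4: S185 ⇒ engrave layer `#ff00ff`. The run is open, so emit a `<polyline>` with points (Y-flipped): 150.778,59.712 145.188,75.678 142.207,77.772 141.834,65.996.

Run 5: the run's S185 means `#ff00ff` (engrave). The run is open, so emit a `<polyline>` with points (Y-flipped): 56.029,53.264 91.590,38.824 165.953,48.958 92.611,13.788 128.734,47.570 162.374,22.713.

Run 6: the run's S544 means `#ff0000` (score). The run is open, so emit a `<polyline>` with points (Y-flipped): 160.141,40.700 126.715,25.718 5.377,29.382 164.192,49.276.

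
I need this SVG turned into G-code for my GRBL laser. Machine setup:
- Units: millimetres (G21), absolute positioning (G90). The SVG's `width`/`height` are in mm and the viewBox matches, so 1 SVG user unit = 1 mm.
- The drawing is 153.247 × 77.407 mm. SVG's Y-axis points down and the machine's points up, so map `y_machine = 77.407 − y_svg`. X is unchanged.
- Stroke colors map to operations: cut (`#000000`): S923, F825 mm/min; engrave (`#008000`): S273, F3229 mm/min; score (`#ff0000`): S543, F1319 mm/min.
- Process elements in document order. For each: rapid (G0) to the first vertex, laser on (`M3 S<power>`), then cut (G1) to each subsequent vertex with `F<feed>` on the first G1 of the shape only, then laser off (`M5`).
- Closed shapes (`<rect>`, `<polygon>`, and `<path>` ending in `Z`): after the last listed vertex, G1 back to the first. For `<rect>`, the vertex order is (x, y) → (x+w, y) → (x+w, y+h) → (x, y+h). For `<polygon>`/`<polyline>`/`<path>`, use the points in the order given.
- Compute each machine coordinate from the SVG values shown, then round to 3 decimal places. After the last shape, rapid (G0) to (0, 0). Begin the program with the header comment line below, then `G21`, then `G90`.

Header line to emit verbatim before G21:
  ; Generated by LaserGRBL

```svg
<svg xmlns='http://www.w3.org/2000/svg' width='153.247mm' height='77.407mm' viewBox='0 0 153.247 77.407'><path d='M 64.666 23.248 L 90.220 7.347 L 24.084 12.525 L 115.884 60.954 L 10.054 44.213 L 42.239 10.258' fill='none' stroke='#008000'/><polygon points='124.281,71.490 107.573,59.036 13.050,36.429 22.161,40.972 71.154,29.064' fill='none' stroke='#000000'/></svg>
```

1 u = 1 mm; y_m = 77.407 − y.

[1] `<path>` open polyline, #008000→engrave S273 F3229: (64.666,54.159) → (90.220,70.060) → (24.084,64.882) → (115.884,16.453) → (10.054,33.194) → (42.239,67.149)

[2] `<polygon>` closed polygon, #000000→cut S923 F825: (124.281,5.917) → (107.573,18.371) → (13.050,40.978) → (22.161,36.435) → (71.154,48.343) → (124.281,5.917) (closed)

; Generated by LaserGRBL
G21
G90
G0 X64.666 Y54.159
M3 S273
G1 X90.220 Y70.060 F3229
G1 X24.084 Y64.882
G1 X115.884 Y16.453
G1 X10.054 Y33.194
G1 X42.239 Y67.149
M5
G0 X124.281 Y5.917
M3 S923
G1 X107.573 Y18.371 F825
G1 X13.050 Y40.978
G1 X22.161 Y36.435
G1 X71.154 Y48.343
G1 X124.281 Y5.917
M5
G0 X0.000 Y0.000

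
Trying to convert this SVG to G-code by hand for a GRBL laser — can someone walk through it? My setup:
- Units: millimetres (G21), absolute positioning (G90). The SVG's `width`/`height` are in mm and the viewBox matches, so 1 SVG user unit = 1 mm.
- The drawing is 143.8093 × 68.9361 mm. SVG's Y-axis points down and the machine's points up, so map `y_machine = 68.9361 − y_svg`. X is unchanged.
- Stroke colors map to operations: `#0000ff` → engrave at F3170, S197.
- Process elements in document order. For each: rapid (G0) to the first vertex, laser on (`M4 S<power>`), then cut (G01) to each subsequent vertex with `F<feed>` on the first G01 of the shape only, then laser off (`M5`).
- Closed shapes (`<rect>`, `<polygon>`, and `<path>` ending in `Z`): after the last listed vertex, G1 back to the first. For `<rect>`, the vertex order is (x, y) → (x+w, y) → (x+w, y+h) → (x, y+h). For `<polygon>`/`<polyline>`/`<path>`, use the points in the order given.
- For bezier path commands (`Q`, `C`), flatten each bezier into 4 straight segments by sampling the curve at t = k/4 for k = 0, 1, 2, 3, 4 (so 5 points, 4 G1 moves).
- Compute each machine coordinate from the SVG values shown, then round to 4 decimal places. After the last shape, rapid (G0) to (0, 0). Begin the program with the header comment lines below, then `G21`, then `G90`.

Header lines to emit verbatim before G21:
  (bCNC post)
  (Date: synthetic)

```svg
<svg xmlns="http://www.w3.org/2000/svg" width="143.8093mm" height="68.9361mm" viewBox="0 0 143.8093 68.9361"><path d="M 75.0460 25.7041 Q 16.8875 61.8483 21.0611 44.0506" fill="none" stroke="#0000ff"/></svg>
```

viewBox `0 0 143.8093 68.9361` with mm width/height → 1 unit = 1 mm. Flip: y_m = 68.9361 − y_svg.

**Shape 1** — `<path>` quadratic bezier, stroke `#0000ff` → engrave (S197, F3170). Control points (SVG): P0=(75.0460,25.7041), P1=(16.8875,61.8483), P2=(21.0611,44.0506); sampled at t=k/4. Machine vertices: (75.0460,43.2320) → (49.8625,28.5313) → (32.4705,20.5733) → (22.8701,19.3580) → (21.0611,24.8855). Open path.

(bCNC post)
(Date: synthetic)
G21
G90
G0 X75.0460 Y43.2320
M4 S197
G01 X49.8625 Y28.5313 F3170
G01 X32.4705 Y20.5733
G01 X22.8701 Y19.3580
G01 X21.0611 Y24.8855
M5
G0 X0.0000 Y0.0000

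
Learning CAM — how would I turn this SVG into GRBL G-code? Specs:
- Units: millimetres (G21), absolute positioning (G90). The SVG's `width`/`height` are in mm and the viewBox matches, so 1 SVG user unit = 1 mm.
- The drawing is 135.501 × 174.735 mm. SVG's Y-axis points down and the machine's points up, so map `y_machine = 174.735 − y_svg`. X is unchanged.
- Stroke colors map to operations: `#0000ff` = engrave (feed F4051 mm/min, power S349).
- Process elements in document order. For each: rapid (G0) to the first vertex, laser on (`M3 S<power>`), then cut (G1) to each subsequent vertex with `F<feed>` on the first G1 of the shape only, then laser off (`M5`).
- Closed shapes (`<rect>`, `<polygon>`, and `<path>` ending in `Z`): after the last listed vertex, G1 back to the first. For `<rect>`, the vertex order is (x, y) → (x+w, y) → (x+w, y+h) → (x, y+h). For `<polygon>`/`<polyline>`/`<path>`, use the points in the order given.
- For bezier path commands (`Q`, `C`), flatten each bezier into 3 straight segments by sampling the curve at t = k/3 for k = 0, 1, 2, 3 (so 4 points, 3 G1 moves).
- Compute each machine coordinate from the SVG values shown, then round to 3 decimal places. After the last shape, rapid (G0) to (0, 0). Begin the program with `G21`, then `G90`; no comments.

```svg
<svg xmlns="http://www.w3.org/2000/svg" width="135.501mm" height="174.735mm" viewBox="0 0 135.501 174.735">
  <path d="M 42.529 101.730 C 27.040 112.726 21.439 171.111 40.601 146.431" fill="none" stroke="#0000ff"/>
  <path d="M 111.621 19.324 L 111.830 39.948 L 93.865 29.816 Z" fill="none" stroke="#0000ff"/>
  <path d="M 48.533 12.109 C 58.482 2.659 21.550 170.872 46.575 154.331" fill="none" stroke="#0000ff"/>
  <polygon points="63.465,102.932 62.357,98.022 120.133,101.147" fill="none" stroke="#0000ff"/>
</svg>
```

G21
G90
G0 X42.529 Y73.005
M3 S349
G1 X30.887 Y51.044 F4051
G1 X29.142 Y26.481
G1 X40.601 Y28.304
M5
G0 X111.621 Y155.411
M3 S349
G1 X111.830 Y134.787 F4051
G1 X93.865 Y144.919
G1 X111.621 Y155.411
M5
G0 X48.533 Y162.626
M3 S349
G1 X46.886 Y126.278 F4051
G1 X38.171 Y52.025
G1 X46.575 Y20.404
M5
G0 X63.465 Y71.803
M3 S349
G1 X62.357 Y76.713 F4051
G1 X120.133 Y73.588
G1 X63.465 Y71.803
M5
G0 X0.000 Y0.000

Since the viewBox matches the mm dimensions, user units are millimetres directly. The only transform is the Y-flip y_m = 174.735 − y_svg.

Shape 1 is a cubic bezier drawn with `<path>`. Its stroke #0000ff means engrave at S349, F4051. After flipping Y the toolpath is (42.529,73.005) → (30.887,51.044) → (29.142,26.481) → (40.601,28.304).

Shape 2 is a regular polygon drawn with `<path>`. Its stroke #0000ff means engrave at S349, F4051. After flipping Y the toolpath is (111.621,155.411) → (111.830,134.787) → (93.865,144.919) → (111.621,155.411), returning to the start.

Shape 3 is a cubic bezier drawn with `<path>`. Its stroke #0000ff means engrave at S349, F4051. After flipping Y the toolpath is (48.533,162.626) → (46.886,126.278) → (38.171,52.025) → (46.575,20.404).

Shape 4 is a closed polygon drawn with `<polygon>`. Its stroke #0000ff means engrave at S349, F4051. After flipping Y the toolpath is (63.465,71.803) → (62.357,76.713) → (120.133,73.588) → (63.465,71.803), returning to the start.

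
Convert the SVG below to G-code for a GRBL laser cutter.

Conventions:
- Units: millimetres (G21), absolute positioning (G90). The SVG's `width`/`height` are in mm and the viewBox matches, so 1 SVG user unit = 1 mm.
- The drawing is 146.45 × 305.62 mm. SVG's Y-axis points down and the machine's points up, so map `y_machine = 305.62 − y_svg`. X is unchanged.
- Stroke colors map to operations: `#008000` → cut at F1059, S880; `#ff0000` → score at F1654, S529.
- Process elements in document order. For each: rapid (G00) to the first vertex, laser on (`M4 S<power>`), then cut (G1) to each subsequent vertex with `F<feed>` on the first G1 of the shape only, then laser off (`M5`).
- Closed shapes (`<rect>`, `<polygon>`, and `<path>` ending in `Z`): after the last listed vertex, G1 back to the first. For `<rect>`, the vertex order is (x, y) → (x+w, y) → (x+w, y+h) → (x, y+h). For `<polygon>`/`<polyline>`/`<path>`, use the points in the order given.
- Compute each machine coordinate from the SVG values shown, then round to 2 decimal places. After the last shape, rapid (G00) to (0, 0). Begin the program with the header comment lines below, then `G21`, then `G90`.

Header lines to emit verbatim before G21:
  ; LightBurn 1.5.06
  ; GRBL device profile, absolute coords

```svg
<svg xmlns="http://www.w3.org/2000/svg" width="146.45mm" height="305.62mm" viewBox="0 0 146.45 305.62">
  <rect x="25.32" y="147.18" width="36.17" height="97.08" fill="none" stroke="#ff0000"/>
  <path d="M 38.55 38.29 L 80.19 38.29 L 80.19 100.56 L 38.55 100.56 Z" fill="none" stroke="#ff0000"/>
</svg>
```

viewBox `0 0 146.45 305.62` with mm width/height → 1 unit = 1 mm. Flip: y_m = 305.62 − y_svg.

**Shape 1** — `<rect>` rectangle, stroke `#ff0000` → score (S529, F1654). Machine vertices: (25.32,158.44) → (61.49,158.44) → (61.49,61.36) → (25.32,61.36) → (25.32,158.44). Closed: final G1 returns to the first vertex.

**Shape 2** — `<path>` rectangle, stroke `#ff0000` → score (S529, F1654). Machine vertices: (38.55,267.33) → (80.19,267.33) → (80.19,205.06) → (38.55,205.06) → (38.55,267.33). Closed: final G1 returns to the first vertex.

; LightBurn 1.5.06
; GRBL device profile, absolute coords
G21
G90
G00 X25.32 Y158.44
M4 S529
G1 X61.49 Y158.44 F1654
G1 X61.49 Y61.36
G1 X25.32 Y61.36
G1 X25.32 Y158.44
M5
G00 X38.55 Y267.33
M4 S529
G1 X80.19 Y267.33 F1654
G1 X80.19 Y205.06
G1 X38.55 Y205.06
G1 X38.55 Y267.33
M5
G00 X0.00 Y0.00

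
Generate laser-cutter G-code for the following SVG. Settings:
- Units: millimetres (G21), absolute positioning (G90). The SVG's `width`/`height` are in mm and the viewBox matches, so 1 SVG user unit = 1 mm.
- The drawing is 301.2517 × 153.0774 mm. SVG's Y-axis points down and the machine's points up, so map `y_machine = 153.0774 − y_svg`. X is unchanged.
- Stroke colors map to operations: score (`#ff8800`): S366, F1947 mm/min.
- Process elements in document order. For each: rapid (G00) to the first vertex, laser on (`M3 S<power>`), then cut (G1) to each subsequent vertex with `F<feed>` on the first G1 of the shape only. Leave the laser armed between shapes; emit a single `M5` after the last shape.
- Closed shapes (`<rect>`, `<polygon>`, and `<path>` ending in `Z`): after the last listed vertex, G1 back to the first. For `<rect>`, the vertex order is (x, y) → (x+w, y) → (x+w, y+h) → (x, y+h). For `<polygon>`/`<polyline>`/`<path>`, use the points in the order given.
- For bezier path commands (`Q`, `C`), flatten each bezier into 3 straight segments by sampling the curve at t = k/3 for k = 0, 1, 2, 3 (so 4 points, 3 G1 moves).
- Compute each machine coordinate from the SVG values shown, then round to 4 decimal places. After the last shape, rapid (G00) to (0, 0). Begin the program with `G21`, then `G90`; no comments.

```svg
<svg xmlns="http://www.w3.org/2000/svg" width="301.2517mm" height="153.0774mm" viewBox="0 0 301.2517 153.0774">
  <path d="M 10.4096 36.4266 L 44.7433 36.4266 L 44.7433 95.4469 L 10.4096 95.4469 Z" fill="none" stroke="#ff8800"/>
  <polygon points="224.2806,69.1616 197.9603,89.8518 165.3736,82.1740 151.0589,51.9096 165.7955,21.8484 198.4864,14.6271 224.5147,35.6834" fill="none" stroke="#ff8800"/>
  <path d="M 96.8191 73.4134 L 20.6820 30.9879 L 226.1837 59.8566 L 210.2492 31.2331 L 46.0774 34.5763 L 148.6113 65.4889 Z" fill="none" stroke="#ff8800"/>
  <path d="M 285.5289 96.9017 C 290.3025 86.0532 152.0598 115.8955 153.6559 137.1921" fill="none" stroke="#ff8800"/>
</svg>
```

G21
G90
G00 X10.4096 Y116.6508
M3 S366
G1 X44.7433 Y116.6508 F1947
G1 X44.7433 Y57.6305
G1 X10.4096 Y57.6305
G1 X10.4096 Y116.6508
G00 X224.2806 Y83.9158
M3 S366
G1 X197.9603 Y63.2256 F1947
G1 X165.3736 Y70.9034
G1 X151.0589 Y101.1678
G1 X165.7955 Y131.2290
G1 X198.4864 Y138.4503
G1 X224.5147 Y117.3940
G1 X224.2806 Y83.9158
G00 X96.8191 Y79.6640
M3 S366
G1 X20.6820 Y122.0895 F1947
G1 X226.1837 Y93.2208
G1 X210.2492 Y121.8443
G1 X46.0774 Y118.5011
G1 X148.6113 Y87.5885
G1 X96.8191 Y79.6640
G00 X285.5289 Y56.1757
M3 S366
G1 X253.1065 Y55.2842 F1947
G1 X188.1966 Y38.2069
G1 X153.6559 Y15.8853
M5
G00 X0.0000 Y0.0000

viewBox `0 0 301.2517 153.0774` with mm width/height → 1 unit = 1 mm. Flip: y_m = 153.0774 − y_svg.

**Shape 1** — `<path>` rectangle, stroke `#ff8800` → score (S366, F1947). Machine vertices: (10.4096,116.6508) → (44.7433,116.6508) → (44.7433,57.6305) → (10.4096,57.6305) → (10.4096,116.6508). Closed: final G1 returns to the first vertex.

**Shape 2** — `<polygon>` regular polygon, stroke `#ff8800` → score (S366, F1947). Machine vertices: (224.2806,83.9158) → (197.9603,63.2256) → (165.3736,70.9034) → (151.0589,101.1678) → (165.7955,131.2290) → (198.4864,138.4503) → (224.5147,117.3940) → (224.2806,83.9158). Closed: final G1 returns to the first vertex.

**Shape 3** — `<path>` closed polygon, stroke `#ff8800` → score (S366, F1947). Machine vertices: (96.8191,79.6640) → (20.6820,122.0895) → (226.1837,93.2208) → (210.2492,121.8443) → (46.0774,118.5011) → (148.6113,87.5885) → (96.8191,79.6640). Closed: final G1 returns to the first vertex.

**Shape 4** — `<path>` cubic bezier, stroke `#ff8800` → score (S366, F1947). Control points (SVG): P0=(285.5289,96.9017), P1=(290.3025,86.0532), P2=(152.0598,115.8955), P3=(153.6559,137.1921); sampled at t=k/3. Machine vertices: (285.5289,56.1757) → (253.1065,55.2842) → (188.1966,38.2069) → (153.6559,15.8853). Open path.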